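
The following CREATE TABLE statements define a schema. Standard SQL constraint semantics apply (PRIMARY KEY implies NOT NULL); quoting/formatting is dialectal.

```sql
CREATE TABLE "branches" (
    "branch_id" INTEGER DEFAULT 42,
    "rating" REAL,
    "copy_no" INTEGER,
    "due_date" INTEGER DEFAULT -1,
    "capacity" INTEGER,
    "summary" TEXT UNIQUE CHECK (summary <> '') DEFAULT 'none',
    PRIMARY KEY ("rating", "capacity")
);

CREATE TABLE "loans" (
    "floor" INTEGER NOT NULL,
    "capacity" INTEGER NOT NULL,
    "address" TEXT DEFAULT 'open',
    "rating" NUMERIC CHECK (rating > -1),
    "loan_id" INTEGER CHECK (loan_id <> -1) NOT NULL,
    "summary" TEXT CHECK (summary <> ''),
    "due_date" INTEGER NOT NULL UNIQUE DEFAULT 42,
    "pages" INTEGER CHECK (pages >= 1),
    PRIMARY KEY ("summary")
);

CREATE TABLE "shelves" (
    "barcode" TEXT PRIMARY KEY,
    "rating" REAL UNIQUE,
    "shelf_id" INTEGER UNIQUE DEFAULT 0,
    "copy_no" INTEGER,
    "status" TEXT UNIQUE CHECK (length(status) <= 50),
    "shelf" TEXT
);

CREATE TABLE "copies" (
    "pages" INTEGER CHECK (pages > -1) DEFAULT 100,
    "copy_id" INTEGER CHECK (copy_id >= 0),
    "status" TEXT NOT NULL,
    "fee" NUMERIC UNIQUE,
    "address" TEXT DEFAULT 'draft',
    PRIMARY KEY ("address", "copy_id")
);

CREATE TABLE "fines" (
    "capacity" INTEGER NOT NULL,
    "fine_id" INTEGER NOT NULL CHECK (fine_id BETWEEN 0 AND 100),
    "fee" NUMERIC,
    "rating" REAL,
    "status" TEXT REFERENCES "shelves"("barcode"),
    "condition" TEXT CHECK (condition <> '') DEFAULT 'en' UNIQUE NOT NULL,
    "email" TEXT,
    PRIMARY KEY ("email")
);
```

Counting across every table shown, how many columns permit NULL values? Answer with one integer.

branches: 4 nullable (branch_id, copy_no, due_date, summary — PK (rating, capacity) and explicit NOT NULL columns excluded).
loans: 3 nullable (address, rating, pages — PK (summary) and explicit NOT NULL columns excluded).
shelves: 5 nullable (rating, shelf_id, copy_no, status, shelf — PK (barcode) and explicit NOT NULL columns excluded).
copies: 2 nullable (pages, fee — PK (address, copy_id) and explicit NOT NULL columns excluded).
fines: 3 nullable (fee, rating, status — PK (email) and explicit NOT NULL columns excluded).
Total: 4 + 3 + 5 + 2 + 3 = 17.

17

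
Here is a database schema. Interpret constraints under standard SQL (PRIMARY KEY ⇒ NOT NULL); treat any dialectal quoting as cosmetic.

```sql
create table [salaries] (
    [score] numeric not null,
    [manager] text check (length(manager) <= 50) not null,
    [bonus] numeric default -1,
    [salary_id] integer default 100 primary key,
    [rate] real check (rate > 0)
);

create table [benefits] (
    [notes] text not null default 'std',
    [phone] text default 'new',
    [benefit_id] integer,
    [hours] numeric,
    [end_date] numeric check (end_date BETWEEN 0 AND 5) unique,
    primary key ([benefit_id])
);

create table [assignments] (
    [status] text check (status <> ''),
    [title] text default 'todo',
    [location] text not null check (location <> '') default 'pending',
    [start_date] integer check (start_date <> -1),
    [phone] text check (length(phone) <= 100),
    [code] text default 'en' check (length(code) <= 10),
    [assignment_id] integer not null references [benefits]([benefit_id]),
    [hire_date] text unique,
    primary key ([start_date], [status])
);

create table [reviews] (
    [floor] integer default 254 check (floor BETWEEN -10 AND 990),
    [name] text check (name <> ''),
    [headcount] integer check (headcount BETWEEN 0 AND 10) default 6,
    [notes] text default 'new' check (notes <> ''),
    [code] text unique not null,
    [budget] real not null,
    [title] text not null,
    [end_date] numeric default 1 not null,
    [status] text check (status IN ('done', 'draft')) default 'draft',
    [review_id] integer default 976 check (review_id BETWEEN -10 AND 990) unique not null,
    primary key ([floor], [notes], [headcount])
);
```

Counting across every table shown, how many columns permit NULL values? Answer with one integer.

11

salaries: 2 nullable (bonus, rate — PK (salary_id) and explicit NOT NULL columns excluded).
benefits: 3 nullable (phone, hours, end_date — PK (benefit_id) and explicit NOT NULL columns excluded).
assignments: 4 nullable (title, phone, code, hire_date — PK (start_date, status) and explicit NOT NULL columns excluded).
reviews: 2 nullable (name, status — PK (floor, notes, headcount) and explicit NOT NULL columns excluded).
Total: 2 + 3 + 4 + 2 = 11.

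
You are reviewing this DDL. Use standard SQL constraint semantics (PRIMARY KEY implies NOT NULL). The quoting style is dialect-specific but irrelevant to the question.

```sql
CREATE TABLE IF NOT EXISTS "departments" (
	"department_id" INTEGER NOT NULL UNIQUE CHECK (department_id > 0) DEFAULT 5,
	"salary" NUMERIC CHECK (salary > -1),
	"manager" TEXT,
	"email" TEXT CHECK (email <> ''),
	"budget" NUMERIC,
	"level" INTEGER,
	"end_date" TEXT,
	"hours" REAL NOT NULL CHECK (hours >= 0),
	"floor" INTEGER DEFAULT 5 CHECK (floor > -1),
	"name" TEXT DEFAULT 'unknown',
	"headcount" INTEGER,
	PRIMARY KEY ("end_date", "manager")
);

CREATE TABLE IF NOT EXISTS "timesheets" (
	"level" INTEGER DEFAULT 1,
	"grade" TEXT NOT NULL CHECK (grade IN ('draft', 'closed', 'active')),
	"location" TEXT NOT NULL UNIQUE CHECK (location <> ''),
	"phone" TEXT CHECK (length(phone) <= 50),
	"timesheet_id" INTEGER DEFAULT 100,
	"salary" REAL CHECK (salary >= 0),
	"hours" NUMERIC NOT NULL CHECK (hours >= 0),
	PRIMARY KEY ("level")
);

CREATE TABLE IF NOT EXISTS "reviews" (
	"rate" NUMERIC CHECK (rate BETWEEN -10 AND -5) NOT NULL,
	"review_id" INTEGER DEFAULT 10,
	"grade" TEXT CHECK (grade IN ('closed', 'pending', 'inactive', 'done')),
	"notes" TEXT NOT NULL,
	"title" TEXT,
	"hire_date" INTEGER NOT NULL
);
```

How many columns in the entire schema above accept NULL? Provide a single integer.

13

departments: 7 nullable (salary, email, budget, level, floor, name, headcount — PK (end_date, manager) and explicit NOT NULL columns excluded).
timesheets: 3 nullable (phone, timesheet_id, salary — PK (level) and explicit NOT NULL columns excluded).
reviews: 3 nullable (review_id, grade, title — PK none and explicit NOT NULL columns excluded).
Total: 7 + 3 + 3 = 13.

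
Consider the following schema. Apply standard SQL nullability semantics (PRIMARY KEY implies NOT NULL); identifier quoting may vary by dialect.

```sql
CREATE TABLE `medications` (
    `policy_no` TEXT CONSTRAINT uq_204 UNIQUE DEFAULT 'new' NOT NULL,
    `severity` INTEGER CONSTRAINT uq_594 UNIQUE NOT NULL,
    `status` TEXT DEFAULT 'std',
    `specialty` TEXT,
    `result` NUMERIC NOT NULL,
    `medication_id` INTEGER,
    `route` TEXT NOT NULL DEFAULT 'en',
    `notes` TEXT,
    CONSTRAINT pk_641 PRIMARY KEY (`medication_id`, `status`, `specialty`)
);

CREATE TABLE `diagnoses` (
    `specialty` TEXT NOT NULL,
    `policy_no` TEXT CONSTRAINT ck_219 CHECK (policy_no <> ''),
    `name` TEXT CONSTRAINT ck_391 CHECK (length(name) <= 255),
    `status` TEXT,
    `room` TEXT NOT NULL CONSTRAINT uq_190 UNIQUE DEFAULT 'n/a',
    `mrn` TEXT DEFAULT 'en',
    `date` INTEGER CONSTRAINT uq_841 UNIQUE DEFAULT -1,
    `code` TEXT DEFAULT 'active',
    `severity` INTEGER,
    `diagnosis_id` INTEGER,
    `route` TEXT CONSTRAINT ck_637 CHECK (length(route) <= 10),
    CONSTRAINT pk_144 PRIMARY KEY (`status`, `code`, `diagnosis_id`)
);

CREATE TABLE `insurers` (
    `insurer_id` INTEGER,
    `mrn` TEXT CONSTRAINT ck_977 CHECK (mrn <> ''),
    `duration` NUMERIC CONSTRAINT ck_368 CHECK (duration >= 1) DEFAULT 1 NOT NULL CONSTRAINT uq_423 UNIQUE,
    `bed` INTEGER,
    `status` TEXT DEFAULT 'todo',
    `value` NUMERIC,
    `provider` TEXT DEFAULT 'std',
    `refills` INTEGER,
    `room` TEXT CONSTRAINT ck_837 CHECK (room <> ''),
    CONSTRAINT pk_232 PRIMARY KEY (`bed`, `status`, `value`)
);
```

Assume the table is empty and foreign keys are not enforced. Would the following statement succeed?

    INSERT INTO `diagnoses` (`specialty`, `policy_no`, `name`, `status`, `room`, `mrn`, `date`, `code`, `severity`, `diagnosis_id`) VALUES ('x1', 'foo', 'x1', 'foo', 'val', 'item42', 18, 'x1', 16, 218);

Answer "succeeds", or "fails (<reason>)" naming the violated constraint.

succeeds

NOT NULL columns: code is supplied; diagnosis_id is supplied; room is supplied; specialty is supplied; status is supplied.
CHECK constraints: 'foo' satisfies (policy_no <> ''); 'x1' satisfies (length(name) <= 255).
No constraint is violated.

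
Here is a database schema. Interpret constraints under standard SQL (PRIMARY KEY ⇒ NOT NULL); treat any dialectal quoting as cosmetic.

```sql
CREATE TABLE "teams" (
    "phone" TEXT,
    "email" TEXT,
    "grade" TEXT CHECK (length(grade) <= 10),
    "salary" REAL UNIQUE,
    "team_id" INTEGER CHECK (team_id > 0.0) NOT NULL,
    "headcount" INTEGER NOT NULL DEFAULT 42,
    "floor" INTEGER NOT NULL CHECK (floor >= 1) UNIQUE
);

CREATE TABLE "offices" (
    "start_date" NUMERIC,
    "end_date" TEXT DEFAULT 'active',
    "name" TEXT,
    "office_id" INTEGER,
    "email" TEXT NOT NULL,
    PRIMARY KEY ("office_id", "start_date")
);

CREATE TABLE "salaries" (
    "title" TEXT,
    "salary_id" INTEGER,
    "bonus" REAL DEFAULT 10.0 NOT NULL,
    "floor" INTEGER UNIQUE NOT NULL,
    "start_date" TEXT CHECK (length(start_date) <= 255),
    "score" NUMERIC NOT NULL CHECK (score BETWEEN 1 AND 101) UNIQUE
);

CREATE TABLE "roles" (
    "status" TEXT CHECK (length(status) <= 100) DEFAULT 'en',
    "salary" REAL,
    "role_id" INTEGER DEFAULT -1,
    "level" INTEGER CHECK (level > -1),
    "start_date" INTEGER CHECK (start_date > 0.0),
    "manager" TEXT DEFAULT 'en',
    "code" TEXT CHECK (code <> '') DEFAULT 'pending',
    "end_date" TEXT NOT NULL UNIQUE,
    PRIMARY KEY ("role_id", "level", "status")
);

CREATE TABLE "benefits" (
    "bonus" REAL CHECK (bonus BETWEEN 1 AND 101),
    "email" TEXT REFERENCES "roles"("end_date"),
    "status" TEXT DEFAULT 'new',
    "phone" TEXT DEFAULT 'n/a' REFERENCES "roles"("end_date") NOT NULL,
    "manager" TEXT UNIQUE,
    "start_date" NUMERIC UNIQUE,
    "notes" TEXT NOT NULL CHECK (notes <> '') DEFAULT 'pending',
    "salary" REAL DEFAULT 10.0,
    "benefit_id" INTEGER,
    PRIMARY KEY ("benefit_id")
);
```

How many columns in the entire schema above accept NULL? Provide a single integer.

teams: 4 nullable (phone, email, grade, salary — PK none and explicit NOT NULL columns excluded).
offices: 2 nullable (end_date, name — PK (office_id, start_date) and explicit NOT NULL columns excluded).
salaries: 3 nullable (title, salary_id, start_date — PK none and explicit NOT NULL columns excluded).
roles: 4 nullable (salary, start_date, manager, code — PK (role_id, level, status) and explicit NOT NULL columns excluded).
benefits: 6 nullable (bonus, email, status, manager, start_date, salary — PK (benefit_id) and explicit NOT NULL columns excluded).
Total: 4 + 2 + 3 + 4 + 6 = 19.

19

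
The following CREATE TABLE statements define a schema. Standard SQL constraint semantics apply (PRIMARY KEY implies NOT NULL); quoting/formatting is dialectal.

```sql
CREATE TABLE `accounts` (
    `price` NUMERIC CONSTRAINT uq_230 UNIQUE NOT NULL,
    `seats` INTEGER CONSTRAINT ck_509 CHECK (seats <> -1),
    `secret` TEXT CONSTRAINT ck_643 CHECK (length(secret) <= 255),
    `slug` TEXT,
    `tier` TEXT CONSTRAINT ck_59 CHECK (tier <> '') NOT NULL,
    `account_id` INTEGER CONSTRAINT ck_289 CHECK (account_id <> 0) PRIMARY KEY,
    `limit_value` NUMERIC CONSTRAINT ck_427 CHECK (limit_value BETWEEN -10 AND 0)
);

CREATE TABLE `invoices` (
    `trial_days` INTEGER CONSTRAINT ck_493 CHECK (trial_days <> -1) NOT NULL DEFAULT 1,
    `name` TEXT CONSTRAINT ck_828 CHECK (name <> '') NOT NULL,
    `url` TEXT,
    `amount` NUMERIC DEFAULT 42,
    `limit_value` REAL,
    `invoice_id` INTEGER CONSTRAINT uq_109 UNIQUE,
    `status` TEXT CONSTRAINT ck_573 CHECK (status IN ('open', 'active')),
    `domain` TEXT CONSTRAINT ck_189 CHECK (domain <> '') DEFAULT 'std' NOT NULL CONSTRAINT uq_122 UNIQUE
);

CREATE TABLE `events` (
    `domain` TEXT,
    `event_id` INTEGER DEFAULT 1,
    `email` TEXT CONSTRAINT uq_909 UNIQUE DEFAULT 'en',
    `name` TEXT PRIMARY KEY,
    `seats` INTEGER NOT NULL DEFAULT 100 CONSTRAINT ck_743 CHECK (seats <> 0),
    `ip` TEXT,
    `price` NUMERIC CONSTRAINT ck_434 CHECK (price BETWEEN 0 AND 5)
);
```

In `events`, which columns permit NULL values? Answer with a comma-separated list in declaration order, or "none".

domain, event_id, email, ip, price

- domain: no NOT NULL constraint applies → nullable.
- event_id: DEFAULT only fills an omitted column; an explicit NULL is still allowed → nullable.
- email: UNIQUE does not imply NOT NULL → nullable.
- name: part of the PRIMARY KEY, which implies NOT NULL → not nullable.
- seats: declared NOT NULL → not nullable.
- ip: no NOT NULL constraint applies → nullable.
- price: CHECK does not forbid NULL (a CHECK constraint passes when its expression is NULL) → nullable.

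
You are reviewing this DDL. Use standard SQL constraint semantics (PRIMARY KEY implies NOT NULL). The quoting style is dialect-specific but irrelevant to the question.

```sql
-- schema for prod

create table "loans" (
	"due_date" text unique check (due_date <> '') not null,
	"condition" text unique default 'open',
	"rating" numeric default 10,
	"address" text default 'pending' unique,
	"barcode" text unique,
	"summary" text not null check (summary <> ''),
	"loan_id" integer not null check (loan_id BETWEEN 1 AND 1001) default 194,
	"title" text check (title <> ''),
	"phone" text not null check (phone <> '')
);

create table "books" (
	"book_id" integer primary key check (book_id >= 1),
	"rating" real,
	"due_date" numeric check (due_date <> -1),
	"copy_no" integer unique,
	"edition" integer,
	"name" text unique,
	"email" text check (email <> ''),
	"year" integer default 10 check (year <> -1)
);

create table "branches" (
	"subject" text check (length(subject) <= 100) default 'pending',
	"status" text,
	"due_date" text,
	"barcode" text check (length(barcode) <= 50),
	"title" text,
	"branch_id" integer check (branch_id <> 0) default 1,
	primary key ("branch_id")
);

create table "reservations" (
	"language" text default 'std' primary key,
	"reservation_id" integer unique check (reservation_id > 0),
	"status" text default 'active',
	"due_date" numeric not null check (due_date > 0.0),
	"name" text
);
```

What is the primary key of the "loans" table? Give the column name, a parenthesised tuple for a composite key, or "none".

No column is declared PRIMARY KEY inline, and there is no table-level PRIMARY KEY clause in loans.

none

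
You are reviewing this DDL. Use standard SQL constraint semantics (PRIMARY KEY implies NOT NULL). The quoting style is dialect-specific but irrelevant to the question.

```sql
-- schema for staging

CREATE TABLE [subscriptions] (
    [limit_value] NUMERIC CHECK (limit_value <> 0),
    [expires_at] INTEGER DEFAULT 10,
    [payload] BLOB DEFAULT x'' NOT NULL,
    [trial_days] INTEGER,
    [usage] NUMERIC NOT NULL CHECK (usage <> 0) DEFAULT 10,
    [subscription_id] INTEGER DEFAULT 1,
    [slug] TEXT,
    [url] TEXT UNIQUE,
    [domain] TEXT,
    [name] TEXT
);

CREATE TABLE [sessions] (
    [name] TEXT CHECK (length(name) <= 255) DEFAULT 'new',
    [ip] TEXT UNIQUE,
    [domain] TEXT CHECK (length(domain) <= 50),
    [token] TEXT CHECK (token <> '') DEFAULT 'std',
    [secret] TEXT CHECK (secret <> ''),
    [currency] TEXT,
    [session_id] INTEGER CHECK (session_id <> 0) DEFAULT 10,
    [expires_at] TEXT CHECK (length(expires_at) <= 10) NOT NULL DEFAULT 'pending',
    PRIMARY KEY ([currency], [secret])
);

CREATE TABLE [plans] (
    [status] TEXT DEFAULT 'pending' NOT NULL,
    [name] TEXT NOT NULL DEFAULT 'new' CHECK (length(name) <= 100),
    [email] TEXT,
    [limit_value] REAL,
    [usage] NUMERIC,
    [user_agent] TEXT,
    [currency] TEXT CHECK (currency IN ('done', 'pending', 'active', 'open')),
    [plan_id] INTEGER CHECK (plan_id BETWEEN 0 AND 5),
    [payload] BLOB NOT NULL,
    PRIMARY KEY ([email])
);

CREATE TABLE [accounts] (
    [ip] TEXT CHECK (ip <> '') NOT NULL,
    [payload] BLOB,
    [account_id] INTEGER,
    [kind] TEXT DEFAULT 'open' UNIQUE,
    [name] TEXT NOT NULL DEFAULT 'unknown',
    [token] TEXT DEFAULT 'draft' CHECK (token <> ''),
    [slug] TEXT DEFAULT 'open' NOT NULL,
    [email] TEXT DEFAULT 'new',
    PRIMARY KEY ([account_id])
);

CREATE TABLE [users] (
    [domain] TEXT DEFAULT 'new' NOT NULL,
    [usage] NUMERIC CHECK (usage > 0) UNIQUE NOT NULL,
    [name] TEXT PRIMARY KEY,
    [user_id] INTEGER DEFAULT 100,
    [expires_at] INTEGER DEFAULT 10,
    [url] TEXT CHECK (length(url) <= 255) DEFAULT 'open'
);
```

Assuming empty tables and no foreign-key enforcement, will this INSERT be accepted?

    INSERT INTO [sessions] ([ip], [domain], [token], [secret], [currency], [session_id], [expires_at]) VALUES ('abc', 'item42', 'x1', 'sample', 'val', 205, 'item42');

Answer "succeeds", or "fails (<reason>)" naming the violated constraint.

succeeds

NOT NULL columns: currency is supplied; expires_at is supplied; secret is supplied.
CHECK constraints: 'item42' satisfies (length(domain) <= 50); 'x1' satisfies (token <> ''); 'sample' satisfies (secret <> ''); 205 satisfies (session_id <> 0); 'item42' satisfies (length(expires_at) <= 10).
No constraint is violated.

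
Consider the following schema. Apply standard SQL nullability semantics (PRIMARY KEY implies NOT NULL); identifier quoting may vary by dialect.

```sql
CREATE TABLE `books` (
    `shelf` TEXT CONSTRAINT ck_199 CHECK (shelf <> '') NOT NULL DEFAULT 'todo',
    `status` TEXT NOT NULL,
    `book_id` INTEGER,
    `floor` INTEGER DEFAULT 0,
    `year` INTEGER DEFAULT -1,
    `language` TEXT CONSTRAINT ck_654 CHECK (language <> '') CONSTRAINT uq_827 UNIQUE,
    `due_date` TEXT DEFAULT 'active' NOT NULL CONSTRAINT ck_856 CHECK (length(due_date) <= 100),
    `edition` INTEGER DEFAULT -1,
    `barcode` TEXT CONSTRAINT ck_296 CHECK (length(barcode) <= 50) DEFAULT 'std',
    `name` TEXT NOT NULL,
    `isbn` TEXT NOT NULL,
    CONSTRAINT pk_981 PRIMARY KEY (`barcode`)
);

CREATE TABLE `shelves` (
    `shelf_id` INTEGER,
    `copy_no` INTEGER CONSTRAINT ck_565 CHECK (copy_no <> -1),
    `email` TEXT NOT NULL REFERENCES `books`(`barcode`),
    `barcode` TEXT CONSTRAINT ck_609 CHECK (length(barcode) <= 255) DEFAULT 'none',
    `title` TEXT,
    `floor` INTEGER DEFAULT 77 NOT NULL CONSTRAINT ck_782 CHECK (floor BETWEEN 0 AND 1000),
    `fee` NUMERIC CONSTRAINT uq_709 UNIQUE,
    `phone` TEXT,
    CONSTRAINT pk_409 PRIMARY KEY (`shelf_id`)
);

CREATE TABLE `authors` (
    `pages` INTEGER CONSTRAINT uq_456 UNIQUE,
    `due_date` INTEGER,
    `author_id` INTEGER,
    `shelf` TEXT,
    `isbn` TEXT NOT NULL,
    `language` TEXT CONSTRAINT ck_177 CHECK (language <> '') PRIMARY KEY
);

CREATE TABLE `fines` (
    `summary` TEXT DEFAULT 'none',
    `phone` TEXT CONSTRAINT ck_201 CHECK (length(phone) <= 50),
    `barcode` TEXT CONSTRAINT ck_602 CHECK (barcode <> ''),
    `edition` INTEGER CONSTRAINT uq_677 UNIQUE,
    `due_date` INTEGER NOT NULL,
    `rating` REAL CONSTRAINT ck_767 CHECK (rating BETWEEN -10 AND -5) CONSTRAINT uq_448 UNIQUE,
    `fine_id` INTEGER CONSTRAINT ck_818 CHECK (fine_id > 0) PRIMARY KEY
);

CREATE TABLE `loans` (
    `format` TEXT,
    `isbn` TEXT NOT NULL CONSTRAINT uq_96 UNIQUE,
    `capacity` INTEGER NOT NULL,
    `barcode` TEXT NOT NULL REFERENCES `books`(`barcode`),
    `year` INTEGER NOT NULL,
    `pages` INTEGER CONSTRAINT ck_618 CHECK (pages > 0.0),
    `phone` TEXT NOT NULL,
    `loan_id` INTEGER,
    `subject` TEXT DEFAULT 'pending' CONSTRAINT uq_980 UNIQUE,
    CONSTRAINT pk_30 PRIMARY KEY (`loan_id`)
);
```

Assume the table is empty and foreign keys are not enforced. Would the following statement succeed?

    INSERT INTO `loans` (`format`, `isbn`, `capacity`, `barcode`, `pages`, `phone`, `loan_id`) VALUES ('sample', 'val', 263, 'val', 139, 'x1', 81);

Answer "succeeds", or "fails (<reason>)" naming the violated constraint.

fails (NOT NULL on year)

year is omitted from the column list and has no DEFAULT, so it would receive NULL.
But year is declared NOT NULL.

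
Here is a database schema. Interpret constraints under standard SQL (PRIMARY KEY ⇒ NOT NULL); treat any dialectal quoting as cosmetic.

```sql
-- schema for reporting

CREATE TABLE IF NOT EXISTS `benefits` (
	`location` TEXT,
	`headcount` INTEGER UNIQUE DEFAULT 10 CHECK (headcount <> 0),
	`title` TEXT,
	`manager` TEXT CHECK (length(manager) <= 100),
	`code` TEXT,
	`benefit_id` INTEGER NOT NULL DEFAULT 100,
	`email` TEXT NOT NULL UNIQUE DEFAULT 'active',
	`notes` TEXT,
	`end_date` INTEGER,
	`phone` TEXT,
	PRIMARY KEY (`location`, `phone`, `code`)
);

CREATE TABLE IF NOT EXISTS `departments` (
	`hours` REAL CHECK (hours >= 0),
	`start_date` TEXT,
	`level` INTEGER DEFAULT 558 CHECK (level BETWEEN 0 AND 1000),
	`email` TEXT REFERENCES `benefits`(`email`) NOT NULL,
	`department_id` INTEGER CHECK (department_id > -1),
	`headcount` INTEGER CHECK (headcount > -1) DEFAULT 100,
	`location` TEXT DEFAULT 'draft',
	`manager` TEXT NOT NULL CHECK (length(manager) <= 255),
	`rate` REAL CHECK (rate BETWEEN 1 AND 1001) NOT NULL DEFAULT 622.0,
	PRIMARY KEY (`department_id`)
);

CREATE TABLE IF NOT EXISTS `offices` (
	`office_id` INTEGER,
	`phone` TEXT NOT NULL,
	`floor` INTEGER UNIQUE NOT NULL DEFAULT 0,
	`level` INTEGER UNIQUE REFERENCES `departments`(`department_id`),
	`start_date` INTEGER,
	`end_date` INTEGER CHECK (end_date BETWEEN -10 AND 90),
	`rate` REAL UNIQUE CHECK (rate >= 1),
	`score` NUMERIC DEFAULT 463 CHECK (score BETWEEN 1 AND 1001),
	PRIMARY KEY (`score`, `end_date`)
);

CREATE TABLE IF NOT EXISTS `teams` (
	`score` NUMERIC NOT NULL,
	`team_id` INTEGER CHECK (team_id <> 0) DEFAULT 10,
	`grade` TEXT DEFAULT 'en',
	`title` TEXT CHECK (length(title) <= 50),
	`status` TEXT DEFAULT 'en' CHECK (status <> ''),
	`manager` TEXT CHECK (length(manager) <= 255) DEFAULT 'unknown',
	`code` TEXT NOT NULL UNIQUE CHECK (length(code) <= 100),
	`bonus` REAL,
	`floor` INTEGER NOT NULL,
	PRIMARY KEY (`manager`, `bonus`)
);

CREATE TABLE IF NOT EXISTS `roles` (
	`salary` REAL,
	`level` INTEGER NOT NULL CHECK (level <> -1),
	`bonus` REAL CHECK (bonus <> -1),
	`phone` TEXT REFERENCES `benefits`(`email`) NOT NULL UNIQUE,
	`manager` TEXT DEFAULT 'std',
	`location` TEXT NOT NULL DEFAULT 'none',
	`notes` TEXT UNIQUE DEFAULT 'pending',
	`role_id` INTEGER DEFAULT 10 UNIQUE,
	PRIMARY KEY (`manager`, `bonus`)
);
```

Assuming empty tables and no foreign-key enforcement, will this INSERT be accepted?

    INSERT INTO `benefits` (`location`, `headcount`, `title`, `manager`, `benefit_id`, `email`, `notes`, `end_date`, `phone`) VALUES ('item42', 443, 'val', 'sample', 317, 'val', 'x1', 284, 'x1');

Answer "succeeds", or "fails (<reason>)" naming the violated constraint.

code is omitted from the column list and has no DEFAULT, so it would receive NULL.
But code is part of the PRIMARY KEY (implied NOT NULL).

fails (NOT NULL on code)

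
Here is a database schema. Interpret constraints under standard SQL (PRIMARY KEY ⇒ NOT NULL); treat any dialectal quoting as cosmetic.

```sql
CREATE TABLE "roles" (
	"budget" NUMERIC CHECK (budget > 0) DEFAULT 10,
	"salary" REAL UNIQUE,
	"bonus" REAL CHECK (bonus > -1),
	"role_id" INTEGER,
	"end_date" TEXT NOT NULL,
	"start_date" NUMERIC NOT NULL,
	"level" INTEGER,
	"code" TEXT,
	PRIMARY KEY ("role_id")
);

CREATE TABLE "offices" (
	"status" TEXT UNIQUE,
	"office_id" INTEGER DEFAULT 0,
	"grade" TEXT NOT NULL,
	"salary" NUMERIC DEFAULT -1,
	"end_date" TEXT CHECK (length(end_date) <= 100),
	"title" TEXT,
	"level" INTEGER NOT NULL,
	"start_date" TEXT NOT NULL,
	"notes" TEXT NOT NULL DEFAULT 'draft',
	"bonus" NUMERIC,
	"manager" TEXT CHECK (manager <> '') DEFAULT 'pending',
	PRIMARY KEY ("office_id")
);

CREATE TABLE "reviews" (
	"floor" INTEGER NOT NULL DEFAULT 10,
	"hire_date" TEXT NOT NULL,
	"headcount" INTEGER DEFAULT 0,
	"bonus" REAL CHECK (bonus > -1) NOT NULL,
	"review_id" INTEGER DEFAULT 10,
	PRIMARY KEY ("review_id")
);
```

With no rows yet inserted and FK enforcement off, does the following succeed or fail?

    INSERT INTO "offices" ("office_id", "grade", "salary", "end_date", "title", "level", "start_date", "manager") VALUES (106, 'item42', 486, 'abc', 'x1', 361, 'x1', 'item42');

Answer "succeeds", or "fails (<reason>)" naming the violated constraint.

succeeds

NOT NULL columns: grade is supplied; level is supplied; notes defaults to 'draft'; office_id is supplied; start_date is supplied.
CHECK constraints: 'abc' satisfies (length(end_date) <= 100); 'item42' satisfies (manager <> '').
No constraint is violated.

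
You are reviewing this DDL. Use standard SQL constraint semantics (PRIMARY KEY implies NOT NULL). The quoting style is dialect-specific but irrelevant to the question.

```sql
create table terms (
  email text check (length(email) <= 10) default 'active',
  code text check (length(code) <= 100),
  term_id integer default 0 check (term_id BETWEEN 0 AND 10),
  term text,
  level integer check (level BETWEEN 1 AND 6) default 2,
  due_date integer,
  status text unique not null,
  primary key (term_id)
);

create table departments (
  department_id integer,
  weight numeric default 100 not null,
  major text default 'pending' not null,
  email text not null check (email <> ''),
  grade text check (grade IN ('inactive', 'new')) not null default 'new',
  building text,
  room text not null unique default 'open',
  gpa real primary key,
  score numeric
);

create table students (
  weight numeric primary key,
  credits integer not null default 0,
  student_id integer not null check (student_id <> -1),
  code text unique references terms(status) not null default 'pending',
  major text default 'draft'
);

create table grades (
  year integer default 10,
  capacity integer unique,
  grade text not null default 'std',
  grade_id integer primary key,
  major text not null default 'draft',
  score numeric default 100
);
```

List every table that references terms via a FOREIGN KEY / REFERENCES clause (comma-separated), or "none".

- students.code references terms(status).

students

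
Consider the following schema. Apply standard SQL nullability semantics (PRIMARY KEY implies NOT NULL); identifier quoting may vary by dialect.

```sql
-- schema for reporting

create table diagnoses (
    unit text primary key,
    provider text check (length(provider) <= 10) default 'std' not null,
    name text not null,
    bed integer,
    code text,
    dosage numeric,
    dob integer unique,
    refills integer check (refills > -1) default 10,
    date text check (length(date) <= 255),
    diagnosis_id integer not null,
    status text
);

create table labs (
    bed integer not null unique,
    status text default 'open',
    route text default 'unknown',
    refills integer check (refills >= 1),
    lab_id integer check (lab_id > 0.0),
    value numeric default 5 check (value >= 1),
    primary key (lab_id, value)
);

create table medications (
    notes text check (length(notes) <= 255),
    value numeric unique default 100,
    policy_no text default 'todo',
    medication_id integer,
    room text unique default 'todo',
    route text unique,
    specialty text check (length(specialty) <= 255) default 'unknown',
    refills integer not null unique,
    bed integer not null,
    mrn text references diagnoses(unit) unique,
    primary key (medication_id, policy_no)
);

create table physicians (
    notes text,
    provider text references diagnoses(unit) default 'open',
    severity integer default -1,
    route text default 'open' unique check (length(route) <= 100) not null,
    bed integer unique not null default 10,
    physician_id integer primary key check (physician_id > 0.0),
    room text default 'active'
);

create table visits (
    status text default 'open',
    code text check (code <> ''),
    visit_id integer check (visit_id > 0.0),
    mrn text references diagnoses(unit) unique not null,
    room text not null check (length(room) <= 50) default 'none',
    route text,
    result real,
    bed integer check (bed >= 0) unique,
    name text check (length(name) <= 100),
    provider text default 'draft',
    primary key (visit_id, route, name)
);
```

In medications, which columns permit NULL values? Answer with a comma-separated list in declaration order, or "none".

notes, value, room, route, specialty, mrn

- notes: CHECK does not forbid NULL (a CHECK constraint passes when its expression is NULL) → nullable.
- value: UNIQUE does not imply NOT NULL → nullable.
- policy_no: part of the PRIMARY KEY, which implies NOT NULL → not nullable.
- medication_id: part of the PRIMARY KEY, which implies NOT NULL → not nullable.
- room: UNIQUE does not imply NOT NULL → nullable.
- route: UNIQUE does not imply NOT NULL → nullable.
- specialty: CHECK does not forbid NULL (a CHECK constraint passes when its expression is NULL) → nullable.
- refills: declared NOT NULL → not nullable.
- bed: declared NOT NULL → not nullable.
- mrn: a foreign key column may be NULL unless separately constrained → nullable.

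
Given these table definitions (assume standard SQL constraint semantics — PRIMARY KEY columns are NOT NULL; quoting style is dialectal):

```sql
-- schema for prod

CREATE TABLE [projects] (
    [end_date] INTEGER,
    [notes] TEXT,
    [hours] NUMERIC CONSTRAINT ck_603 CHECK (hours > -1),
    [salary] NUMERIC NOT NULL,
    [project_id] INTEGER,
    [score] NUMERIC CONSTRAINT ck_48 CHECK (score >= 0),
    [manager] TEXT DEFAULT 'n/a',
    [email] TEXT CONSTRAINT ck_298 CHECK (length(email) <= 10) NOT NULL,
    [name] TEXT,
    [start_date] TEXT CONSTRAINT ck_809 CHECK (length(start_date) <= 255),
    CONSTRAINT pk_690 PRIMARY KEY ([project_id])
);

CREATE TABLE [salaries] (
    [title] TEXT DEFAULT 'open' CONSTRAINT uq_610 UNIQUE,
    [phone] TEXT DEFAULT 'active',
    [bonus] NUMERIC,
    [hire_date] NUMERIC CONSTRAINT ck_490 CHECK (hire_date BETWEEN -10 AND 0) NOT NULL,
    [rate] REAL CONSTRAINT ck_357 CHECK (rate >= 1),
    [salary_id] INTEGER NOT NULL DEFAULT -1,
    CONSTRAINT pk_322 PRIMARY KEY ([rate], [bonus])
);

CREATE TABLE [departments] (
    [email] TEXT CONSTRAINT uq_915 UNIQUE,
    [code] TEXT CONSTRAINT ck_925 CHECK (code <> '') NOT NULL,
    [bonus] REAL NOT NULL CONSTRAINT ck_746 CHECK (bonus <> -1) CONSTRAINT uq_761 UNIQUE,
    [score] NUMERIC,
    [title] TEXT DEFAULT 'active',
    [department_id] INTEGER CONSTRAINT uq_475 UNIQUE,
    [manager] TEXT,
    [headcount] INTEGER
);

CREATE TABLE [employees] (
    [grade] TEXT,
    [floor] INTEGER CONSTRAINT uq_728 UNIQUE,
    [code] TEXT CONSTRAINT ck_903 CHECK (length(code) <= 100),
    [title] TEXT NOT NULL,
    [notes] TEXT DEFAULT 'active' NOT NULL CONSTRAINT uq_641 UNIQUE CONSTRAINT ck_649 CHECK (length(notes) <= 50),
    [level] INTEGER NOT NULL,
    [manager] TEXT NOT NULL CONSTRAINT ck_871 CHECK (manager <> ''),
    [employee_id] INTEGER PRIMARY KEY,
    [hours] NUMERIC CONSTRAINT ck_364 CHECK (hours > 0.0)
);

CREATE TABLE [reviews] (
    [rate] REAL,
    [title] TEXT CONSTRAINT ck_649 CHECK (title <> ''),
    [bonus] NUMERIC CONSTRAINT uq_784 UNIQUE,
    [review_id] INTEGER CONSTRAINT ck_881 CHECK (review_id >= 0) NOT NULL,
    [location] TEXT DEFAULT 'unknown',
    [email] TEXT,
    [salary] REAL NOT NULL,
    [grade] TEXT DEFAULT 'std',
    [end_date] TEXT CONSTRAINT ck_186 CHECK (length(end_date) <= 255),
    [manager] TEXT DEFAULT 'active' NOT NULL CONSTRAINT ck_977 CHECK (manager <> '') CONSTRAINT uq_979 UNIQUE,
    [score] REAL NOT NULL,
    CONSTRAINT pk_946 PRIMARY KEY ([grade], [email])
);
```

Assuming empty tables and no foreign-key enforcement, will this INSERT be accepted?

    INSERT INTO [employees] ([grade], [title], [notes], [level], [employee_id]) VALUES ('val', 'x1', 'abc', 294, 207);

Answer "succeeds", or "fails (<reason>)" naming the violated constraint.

fails (NOT NULL on manager)

manager is omitted from the column list and has no DEFAULT, so it would receive NULL.
But manager is declared NOT NULL.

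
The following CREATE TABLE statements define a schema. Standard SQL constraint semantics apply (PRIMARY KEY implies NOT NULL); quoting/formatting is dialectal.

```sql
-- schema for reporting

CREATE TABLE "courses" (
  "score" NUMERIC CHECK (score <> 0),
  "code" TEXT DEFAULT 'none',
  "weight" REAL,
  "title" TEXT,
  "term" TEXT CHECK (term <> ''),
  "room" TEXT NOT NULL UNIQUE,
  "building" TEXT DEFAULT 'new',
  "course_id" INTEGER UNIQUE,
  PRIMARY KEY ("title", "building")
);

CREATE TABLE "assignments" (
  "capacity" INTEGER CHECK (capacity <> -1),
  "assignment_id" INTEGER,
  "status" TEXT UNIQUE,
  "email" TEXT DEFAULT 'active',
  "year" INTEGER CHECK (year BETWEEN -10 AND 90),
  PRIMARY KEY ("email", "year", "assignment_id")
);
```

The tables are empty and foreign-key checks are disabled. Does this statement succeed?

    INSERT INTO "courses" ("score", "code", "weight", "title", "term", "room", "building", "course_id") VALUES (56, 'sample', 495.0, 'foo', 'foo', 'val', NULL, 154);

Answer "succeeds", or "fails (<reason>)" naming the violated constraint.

fails (NOT NULL on building)

building is explicitly set to NULL, but building is part of the PRIMARY KEY (implied NOT NULL).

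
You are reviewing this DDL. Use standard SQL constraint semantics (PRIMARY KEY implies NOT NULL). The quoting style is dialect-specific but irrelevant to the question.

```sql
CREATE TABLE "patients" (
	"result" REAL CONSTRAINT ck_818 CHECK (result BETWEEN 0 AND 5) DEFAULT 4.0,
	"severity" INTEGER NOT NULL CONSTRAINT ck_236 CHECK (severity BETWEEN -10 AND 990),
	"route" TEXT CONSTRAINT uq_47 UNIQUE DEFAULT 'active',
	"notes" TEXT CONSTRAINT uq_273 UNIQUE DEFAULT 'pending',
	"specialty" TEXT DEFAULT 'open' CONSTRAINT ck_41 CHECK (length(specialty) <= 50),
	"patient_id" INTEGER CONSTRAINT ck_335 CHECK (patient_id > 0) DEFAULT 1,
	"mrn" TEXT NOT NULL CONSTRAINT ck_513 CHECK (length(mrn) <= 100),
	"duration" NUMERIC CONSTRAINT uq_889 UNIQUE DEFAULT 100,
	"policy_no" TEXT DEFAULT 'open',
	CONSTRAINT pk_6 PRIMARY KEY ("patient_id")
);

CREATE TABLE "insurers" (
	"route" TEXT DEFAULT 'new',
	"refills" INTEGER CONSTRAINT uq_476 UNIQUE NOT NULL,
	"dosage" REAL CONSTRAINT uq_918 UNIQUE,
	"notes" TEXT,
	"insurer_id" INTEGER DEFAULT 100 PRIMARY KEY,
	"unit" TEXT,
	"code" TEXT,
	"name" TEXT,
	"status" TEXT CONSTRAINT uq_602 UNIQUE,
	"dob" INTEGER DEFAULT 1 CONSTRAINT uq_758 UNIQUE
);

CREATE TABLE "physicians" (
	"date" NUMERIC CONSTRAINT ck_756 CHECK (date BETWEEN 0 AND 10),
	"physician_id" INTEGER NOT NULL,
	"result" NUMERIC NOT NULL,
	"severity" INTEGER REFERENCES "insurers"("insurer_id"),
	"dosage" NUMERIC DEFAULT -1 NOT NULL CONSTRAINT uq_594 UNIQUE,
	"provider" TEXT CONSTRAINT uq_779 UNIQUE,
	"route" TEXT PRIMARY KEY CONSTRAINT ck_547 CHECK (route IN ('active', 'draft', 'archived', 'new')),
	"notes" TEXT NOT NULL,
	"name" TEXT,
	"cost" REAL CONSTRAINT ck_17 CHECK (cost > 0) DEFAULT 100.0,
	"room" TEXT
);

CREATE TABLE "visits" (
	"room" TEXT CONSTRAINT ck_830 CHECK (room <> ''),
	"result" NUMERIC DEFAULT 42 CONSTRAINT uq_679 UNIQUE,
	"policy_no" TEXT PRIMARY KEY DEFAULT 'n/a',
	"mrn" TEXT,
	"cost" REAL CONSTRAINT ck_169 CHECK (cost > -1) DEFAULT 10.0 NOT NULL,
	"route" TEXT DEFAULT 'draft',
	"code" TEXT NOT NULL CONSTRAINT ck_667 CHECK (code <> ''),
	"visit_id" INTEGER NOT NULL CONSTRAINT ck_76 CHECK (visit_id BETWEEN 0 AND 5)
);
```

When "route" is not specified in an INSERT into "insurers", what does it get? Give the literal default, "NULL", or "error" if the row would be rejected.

'new'

route has an explicit DEFAULT 'new'.
When the column is omitted from an INSERT, that default is used.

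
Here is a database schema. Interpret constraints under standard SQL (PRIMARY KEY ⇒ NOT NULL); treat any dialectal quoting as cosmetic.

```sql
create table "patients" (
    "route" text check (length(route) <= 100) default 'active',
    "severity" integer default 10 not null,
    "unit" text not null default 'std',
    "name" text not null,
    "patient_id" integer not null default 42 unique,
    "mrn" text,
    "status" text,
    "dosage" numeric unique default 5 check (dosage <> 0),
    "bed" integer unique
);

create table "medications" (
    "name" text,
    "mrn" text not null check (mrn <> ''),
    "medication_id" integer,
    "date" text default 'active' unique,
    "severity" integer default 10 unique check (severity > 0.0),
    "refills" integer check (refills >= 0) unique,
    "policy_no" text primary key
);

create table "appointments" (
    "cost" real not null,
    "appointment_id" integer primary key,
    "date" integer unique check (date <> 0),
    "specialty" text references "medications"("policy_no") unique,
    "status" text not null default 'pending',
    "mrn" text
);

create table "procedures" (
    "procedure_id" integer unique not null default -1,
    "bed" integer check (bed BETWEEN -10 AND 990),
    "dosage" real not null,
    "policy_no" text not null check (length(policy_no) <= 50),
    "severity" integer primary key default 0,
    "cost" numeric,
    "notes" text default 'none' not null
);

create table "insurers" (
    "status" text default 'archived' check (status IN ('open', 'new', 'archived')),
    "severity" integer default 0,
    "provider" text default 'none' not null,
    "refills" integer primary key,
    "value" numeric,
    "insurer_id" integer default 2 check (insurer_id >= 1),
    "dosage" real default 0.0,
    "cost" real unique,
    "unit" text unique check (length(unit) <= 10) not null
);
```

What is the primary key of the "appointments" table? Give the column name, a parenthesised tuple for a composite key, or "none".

appointment_id

appointment_id is declared PRIMARY KEY inline on the column.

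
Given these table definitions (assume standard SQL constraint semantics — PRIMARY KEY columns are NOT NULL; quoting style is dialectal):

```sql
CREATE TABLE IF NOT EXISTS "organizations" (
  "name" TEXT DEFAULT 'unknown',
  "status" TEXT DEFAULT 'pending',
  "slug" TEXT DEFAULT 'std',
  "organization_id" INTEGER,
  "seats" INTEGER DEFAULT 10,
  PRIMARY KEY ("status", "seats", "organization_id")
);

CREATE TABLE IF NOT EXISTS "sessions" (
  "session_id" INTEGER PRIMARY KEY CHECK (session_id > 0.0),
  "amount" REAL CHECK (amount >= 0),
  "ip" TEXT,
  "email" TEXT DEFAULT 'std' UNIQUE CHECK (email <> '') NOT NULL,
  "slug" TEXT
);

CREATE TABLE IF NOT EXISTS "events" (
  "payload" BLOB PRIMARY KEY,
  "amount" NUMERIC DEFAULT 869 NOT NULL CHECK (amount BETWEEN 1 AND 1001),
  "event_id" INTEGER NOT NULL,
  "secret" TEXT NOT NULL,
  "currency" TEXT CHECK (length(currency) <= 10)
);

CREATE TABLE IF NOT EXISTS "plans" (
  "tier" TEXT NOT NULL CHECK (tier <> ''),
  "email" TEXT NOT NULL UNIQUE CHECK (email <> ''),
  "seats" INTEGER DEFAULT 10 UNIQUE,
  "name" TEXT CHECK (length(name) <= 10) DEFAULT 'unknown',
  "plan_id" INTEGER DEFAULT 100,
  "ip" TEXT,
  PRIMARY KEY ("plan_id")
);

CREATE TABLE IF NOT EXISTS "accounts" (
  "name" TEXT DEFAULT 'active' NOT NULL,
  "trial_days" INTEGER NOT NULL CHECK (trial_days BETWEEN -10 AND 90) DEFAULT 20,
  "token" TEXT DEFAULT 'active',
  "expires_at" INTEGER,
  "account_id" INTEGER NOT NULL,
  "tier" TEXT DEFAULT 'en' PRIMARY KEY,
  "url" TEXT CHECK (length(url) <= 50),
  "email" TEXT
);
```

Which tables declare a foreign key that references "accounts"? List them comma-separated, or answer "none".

No REFERENCES clause anywhere in the schema names accounts.

none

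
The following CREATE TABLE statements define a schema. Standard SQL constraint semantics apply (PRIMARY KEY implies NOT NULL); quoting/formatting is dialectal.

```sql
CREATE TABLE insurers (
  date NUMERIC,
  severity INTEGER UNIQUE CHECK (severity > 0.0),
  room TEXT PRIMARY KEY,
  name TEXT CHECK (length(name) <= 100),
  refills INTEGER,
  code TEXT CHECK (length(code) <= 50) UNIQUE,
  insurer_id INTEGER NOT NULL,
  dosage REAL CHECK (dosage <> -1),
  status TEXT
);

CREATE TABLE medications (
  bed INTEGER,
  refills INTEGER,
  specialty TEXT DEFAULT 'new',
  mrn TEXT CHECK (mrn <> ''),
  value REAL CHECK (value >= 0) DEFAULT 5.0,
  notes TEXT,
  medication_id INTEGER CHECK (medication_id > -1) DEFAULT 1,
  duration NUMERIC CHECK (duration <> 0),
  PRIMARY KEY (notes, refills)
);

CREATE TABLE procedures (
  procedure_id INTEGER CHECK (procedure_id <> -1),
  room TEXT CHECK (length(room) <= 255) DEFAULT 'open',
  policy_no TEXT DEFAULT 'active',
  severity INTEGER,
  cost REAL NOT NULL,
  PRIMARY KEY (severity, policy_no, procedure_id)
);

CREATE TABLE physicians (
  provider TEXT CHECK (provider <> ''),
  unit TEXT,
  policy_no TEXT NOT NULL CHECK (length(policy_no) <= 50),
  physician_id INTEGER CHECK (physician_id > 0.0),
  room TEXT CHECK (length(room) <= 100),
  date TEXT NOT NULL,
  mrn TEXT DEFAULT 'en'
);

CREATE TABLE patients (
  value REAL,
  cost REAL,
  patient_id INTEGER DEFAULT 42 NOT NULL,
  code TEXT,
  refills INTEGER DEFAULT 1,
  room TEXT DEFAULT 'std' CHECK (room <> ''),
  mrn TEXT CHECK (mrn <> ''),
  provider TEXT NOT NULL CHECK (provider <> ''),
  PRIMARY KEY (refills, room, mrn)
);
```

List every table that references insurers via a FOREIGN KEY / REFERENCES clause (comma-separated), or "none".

none

No REFERENCES clause anywhere in the schema names insurers.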